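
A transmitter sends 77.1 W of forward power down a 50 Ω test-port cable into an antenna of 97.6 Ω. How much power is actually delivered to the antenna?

P_delivered ≈ 69.1 W

Γ = (97.6 − 50)/(97.6 + 50) = 0.322
|Γ|² = 0.104
P_refl = |Γ|²·P_inc = 8.02 W, P_del = (1 − |Γ|²)·P_inc = 69.1 W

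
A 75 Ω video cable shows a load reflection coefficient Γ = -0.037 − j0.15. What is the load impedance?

Z_L ≈ 66.7 − j20.5 Ω

Z_L = Z_0·(1 + Γ)/(1 − Γ) = 75·(0.963 − j0.15)/(1.04 + j0.15)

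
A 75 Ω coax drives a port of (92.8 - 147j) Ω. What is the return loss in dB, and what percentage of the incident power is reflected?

RL ≈ 3.56 dB; 44.1% of incident power reflected

Γ = (17.8 − j147)/(167.8 − j147), |Γ| = 0.664
RL = −20·log₁₀(0.664) = 3.56 dB
P_refl/P_inc = |Γ|² = 0.441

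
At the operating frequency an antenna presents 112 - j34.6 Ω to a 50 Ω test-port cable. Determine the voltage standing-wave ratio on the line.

Γ = (Z_L − Z_0)/(Z_L + Z_0) = (62 − j34.6)/(162 − j34.6)
|Γ| = 71/166 = 0.429
VSWR = (1 + |Γ|)/(1 − |Γ|) = 1.43/0.571

VSWR ≈ 2.5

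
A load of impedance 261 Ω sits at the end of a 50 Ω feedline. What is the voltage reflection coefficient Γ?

Γ = 0.678

Γ = (Z_L − Z_0)/(Z_L + Z_0) = (261 − 50)/(261 + 50) = 211/311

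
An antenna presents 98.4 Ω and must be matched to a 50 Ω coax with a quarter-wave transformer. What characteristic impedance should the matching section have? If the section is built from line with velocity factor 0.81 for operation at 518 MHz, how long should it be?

Z_qwt ≈ 70.1 Ω; length ≈ 11.7 cm

Z_qwt = √(Z_0·R_L) = √(50 × 98.4) = √4920
λ = 0.81·c/f = 0.469 m, so l = λ/4 = 0.117 m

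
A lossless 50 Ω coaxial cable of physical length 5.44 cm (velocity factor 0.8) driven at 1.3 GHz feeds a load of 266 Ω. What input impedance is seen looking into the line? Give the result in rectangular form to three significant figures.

λ = v/f = 0.8·c / 1.3 GHz = 0.185 m
βl = 2π·l/λ = 2π × 0.295 = 106°
tan(βl) = tan(106°) = -3.47
Z_in = Z_0·(Z_L + jZ_0·tanβl)/(Z_0 + jZ_L·tanβl)
     = 50·(266 − j173)/(50 − j923)

Z_in ≈ 10.1 + j13.9 Ω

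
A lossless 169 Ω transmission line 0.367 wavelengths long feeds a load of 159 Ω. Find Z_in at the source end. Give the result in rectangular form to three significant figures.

Z_in ≈ 170 − j10.3 Ω

βl = 2π × 0.367 = 132°
tan(βl) = tan(132°) = -1.11
Z_in = Z_0·(Z_L + jZ_0·tanβl)/(Z_0 + jZ_L·tanβl)
     = 169·(159 − j187)/(169 − j176)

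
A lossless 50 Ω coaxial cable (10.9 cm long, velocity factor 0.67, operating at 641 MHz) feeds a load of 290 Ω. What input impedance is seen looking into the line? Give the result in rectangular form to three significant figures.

λ = v/f = 0.67·c / 641 MHz = 0.314 m
βl = 2π·l/λ = 2π × 0.348 = 125°
tan(βl) = tan(125°) = -1.42
Z_in = Z_0·(Z_L + jZ_0·tanβl)/(Z_0 + jZ_L·tanβl)
     = 50·(290 − j71)/(50 − j412)

Z_in ≈ 12.7 + j33.6 Ω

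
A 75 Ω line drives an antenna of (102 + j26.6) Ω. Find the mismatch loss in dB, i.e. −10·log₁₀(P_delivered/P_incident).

mismatch loss ≈ 0.199 dB

Γ = (27 + j26.6)/(177 + j26.6), |Γ| = 0.212
|Γ|² = 0.0448, so P_del/P_inc = 1 − |Γ|² = 0.955
ML = −10·log₁₀(1 − |Γ|²)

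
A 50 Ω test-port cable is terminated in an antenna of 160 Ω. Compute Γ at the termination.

Γ = (Z_L − Z_0)/(Z_L + Z_0) = (160 − 50)/(160 + 50) = 110/210

Γ = 0.524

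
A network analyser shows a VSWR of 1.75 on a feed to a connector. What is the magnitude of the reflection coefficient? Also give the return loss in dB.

|Γ| = (S − 1)/(S + 1) = (1.75 − 1)/(1.75 + 1) = 0.75/2.75
RL = −20·log₁₀|Γ| = −20·log₁₀(0.273)

|Γ| ≈ 0.273; return loss ≈ 11.3 dB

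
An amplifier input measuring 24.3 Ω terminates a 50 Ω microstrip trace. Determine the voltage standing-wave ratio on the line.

For a purely resistive load, VSWR = R_L/Z_0 or Z_0/R_L (whichever > 1) = 50/24.3

VSWR ≈ 2.06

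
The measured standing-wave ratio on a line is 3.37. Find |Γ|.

|Γ| = (S − 1)/(S + 1) = (3.37 − 1)/(3.37 + 1) = 2.37/4.37

|Γ| ≈ 0.542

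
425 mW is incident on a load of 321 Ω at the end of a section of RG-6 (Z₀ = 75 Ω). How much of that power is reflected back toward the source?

Γ = (321 − 75)/(321 + 75) = 0.621
|Γ|² = 0.386
P_refl = |Γ|²·P_inc = 164 mW, P_del = (1 − |Γ|²)·P_inc = 261 mW

P_reflected ≈ 164 mW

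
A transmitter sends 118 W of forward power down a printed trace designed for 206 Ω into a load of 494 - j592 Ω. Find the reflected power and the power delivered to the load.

|Γ| = |(288 − j592)/(700 − j592)| = 0.718
|Γ|² = 0.516
P_refl = |Γ|²·P_inc = 60.8 W, P_del = (1 − |Γ|²)·P_inc = 57.2 W

P_reflected ≈ 60.8 W; P_delivered ≈ 57.2 W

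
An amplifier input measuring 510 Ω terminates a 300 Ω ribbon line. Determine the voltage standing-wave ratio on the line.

VSWR ≈ 1.7

Γ = (510 − 300)/(510 + 300) = 0.259
VSWR = (1 + 0.259)/(1 − 0.259)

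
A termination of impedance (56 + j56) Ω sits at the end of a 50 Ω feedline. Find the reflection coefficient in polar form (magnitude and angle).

Γ = (Z_L − Z_0)/(Z_L + Z_0) = (6 + j56)/(106 + j56)
|Γ| = 56.3/120 = 0.47

Γ ≈ 0.47 ∠ 56°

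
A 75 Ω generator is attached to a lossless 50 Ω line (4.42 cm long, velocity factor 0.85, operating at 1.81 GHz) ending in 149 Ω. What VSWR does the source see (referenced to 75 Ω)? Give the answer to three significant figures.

VSWR ≈ 4.12

λ = v/f = 0.85·c / 1.81 GHz = 0.141 m
βl = 2π·l/λ = 2π × 0.314 = 113°
tan(βl) = -2.36
Z_in = Z_0·(Z_L + jZ_0·tanβl)/(Z_0 + jZ_L·tanβl) = 19.4 + j18.4 Ω
Γ_s = (Z_in − Z_s)/(Z_in + Z_s) = (-55.6 + j18.4)/(94.4 + j18.4), |Γ_s| = 0.609
VSWR = (1 + |Γ_s|)/(1 − |Γ_s|)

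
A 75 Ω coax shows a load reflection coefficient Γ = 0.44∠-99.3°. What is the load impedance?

Z_L = Z_0·(1 + Γ)/(1 − Γ) = 75·(0.929 − j0.434)/(1.07 + j0.434)

Z_L ≈ 45.3 − j48.8 Ω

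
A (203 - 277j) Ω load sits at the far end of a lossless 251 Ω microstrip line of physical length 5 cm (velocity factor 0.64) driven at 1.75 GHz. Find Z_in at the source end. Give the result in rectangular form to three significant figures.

λ = v/f = 0.64·c / 1.75 GHz = 0.11 m
βl = 2π·l/λ = 2π × 0.456 = 164°
tan(βl) = tan(164°) = -0.286
Z_in = Z_0·(Z_L + jZ_0·tanβl)/(Z_0 + jZ_L·tanβl)
     = 251·(203 − j349)/(172 − j58)

Z_in ≈ 420 − j367 Ω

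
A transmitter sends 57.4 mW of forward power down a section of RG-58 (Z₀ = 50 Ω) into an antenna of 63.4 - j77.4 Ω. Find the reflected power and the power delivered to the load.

P_reflected ≈ 18.8 mW; P_delivered ≈ 38.6 mW

|Γ| = |(13.4 − j77.4)/(113.4 − j77.4)| = 0.572
|Γ|² = 0.327
P_refl = |Γ|²·P_inc = 18.8 mW, P_del = (1 − |Γ|²)·P_inc = 38.6 mW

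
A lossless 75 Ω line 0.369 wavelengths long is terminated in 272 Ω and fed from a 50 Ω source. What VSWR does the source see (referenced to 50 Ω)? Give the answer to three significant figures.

βl = 2π × 0.369 = 133°
tan(βl) = -1.08
Z_in = Z_0·(Z_L + jZ_0·tanβl)/(Z_0 + jZ_L·tanβl) = 36.1 + j60.3 Ω
Γ_s = (Z_in − Z_s)/(Z_in + Z_s) = (-13.9 + j60.3)/(86.1 + j60.3), |Γ_s| = 0.589
VSWR = (1 + |Γ_s|)/(1 − |Γ_s|)

VSWR ≈ 3.86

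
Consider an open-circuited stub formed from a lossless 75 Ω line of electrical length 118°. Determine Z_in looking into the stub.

Z_in ≈ +j39.9 Ω

tan(βl) = -1.88
For an open-circuited stub, Z_in = −jZ_0·cot(βl) = −jZ_0/tan(βl)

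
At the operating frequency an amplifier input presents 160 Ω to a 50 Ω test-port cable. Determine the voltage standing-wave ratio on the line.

VSWR ≈ 3.2

For a purely resistive load, VSWR = R_L/Z_0 or Z_0/R_L (whichever > 1) = 160/50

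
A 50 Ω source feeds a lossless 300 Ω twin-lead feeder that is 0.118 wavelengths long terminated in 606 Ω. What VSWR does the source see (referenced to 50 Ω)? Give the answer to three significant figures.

VSWR ≈ 8.02

βl = 2π × 0.118 = 42.5°
tan(βl) = 0.916
Z_in = Z_0·(Z_L + jZ_0·tanβl)/(Z_0 + jZ_L·tanβl) = 252 − j191 Ω
Γ_s = (Z_in − Z_s)/(Z_in + Z_s) = (202 − j191)/(302 − j191), |Γ_s| = 0.778
VSWR = (1 + |Γ_s|)/(1 − |Γ_s|)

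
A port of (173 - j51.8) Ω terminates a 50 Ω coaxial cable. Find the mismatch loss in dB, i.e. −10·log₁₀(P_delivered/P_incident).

Γ = (123 − j51.8)/(223 − j51.8), |Γ| = 0.583
|Γ|² = 0.34, so P_del/P_inc = 1 − |Γ|² = 0.66
ML = −10·log₁₀(1 − |Γ|²)

mismatch loss ≈ 1.8 dB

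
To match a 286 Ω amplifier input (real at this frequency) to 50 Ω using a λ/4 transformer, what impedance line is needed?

Z_qwt = √(Z_0·R_L) = √(50 × 286) = √14300

Z_qwt ≈ 120 Ω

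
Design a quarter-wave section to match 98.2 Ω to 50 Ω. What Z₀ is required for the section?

Z_qwt = √(Z_0·R_L) = √(50 × 98.2) = √4910

Z_qwt ≈ 70.1 Ω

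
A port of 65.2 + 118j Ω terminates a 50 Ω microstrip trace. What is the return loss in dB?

Γ = (15.2 + j118)/(115.2 + j118), |Γ| = 0.721
RL = −20·log₁₀|Γ| = −20·log₁₀(0.721)

RL ≈ 2.84 dB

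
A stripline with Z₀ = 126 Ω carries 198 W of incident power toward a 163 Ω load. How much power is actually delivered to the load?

Γ = (163 − 126)/(163 + 126) = 0.128
|Γ|² = 0.0164
P_refl = |Γ|²·P_inc = 3.25 W, P_del = (1 − |Γ|²)·P_inc = 195 W

P_delivered ≈ 195 W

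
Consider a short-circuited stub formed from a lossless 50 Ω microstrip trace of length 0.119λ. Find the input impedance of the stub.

βl = 2π × 0.119 = 42.8°
tan(βl) = 0.927
For a short-circuited stub, Z_in = jZ_0·tan(βl)

Z_in ≈ +j46.4 Ω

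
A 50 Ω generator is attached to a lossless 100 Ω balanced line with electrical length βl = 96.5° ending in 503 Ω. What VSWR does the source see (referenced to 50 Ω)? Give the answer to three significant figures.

tan(βl) = -8.78
Z_in = Z_0·(Z_L + jZ_0·tanβl)/(Z_0 + jZ_L·tanβl) = 20.1 + j10.9 Ω
Γ_s = (Z_in − Z_s)/(Z_in + Z_s) = (-29.9 + j10.9)/(70.1 + j10.9), |Γ_s| = 0.448
VSWR = (1 + |Γ_s|)/(1 − |Γ_s|)

VSWR ≈ 2.62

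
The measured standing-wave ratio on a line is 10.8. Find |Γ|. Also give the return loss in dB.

|Γ| = (S − 1)/(S + 1) = (10.8 − 1)/(10.8 + 1) = 9.8/11.8
RL = −20·log₁₀|Γ| = −20·log₁₀(0.831)

|Γ| ≈ 0.831; return loss ≈ 1.61 dB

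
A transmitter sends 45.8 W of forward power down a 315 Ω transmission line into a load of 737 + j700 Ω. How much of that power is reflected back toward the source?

|Γ| = |(422 + j700)/(1052 + j700)| = 0.647
|Γ|² = 0.418
P_refl = |Γ|²·P_inc = 19.2 W, P_del = (1 − |Γ|²)·P_inc = 26.6 W

P_reflected ≈ 19.2 W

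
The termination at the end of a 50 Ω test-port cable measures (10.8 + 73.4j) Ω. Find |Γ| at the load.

|Γ| ≈ 0.873

Γ = (Z_L − Z_0)/(Z_L + Z_0) = (-39.2 + j73.4)/(60.8 + j73.4)
|Γ| = 83.2/95.3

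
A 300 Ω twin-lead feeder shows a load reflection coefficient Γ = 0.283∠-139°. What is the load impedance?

Z_L = Z_0·(1 + Γ)/(1 − Γ) = 300·(0.786 − j0.186)/(1.21 + j0.186)

Z_L ≈ 183 − j73.9 Ω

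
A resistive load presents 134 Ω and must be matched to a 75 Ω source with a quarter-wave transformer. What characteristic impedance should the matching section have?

Z_qwt ≈ 100 Ω

Z_qwt = √(Z_0·R_L) = √(75 × 134) = √10050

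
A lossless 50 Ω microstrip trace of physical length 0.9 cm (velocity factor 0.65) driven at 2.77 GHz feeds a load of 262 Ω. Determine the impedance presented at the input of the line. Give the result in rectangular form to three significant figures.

Z_in ≈ 17.8 − j45 Ω

λ = v/f = 0.65·c / 2.77 GHz = 0.0704 m
βl = 2π·l/λ = 2π × 0.128 = 46°
tan(βl) = tan(46°) = 1.04
Z_in = Z_0·(Z_L + jZ_0·tanβl)/(Z_0 + jZ_L·tanβl)
     = 50·(262 + j51.8)/(50 + j272)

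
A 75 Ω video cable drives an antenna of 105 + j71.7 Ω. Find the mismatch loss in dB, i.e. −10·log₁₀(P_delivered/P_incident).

mismatch loss ≈ 0.762 dB

Γ = (30 + j71.7)/(180 + j71.7), |Γ| = 0.401
|Γ|² = 0.161, so P_del/P_inc = 1 − |Γ|² = 0.839
ML = −10·log₁₀(1 − |Γ|²)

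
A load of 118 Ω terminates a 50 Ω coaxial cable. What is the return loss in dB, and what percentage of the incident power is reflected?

Γ = (118 − 50)/(118 + 50) = 0.405
RL = −20·log₁₀(0.405) = 7.86 dB
P_refl/P_inc = |Γ|² = 0.164

RL ≈ 7.86 dB; 16.4% of incident power reflected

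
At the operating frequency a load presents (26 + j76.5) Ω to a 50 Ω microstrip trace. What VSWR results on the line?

VSWR ≈ 6.8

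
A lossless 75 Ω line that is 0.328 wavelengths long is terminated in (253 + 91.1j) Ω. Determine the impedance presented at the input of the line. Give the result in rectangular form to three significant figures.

Z_in ≈ 22.5 + j28.3 Ω

βl = 2π × 0.328 = 118°
tan(βl) = tan(118°) = -1.87
Z_in = Z_0·(Z_L + jZ_0·tanβl)/(Z_0 + jZ_L·tanβl)
     = 75·(253 − j49.5)/(246 − j474)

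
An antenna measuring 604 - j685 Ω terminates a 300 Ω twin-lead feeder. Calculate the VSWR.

VSWR ≈ 4.9

Γ = (Z_L − Z_0)/(Z_L + Z_0) = (304 − j685)/(904 − j685)
|Γ| = 749/1130 = 0.661
VSWR = (1 + |Γ|)/(1 − |Γ|) = 1.66/0.339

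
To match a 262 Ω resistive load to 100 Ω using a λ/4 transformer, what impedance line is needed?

Z_qwt = √(Z_0·R_L) = √(100 × 262) = √26200

Z_qwt ≈ 162 Ω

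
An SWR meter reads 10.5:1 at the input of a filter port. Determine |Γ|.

|Γ| ≈ 0.826

|Γ| = (S − 1)/(S + 1) = (10.5 − 1)/(10.5 + 1) = 9.5/11.5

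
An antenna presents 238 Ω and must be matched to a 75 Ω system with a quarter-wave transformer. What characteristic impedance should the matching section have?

Z_qwt = √(Z_0·R_L) = √(75 × 238) = √17850

Z_qwt ≈ 134 Ω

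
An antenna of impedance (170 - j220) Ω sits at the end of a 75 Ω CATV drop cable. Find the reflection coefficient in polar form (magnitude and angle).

Γ = (Z_L − Z_0)/(Z_L + Z_0) = (95 − j220)/(245 − j220)
|Γ| = 240/329 = 0.728

Γ ≈ 0.728 ∠ -24.7°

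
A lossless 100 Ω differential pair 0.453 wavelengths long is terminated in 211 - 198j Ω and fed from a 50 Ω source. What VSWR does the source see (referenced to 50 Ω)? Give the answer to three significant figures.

VSWR ≈ 8.39

βl = 2π × 0.453 = 163°
tan(βl) = -0.304
Z_in = Z_0·(Z_L + jZ_0·tanβl)/(Z_0 + jZ_L·tanβl) = 404 + j78.2 Ω
Γ_s = (Z_in − Z_s)/(Z_in + Z_s) = (354 + j78.2)/(454 + j78.2), |Γ_s| = 0.787
VSWR = (1 + |Γ_s|)/(1 − |Γ_s|)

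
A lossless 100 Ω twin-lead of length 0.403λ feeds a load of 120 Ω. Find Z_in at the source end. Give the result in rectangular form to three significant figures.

Z_in ≈ 105 + j18 Ω

βl = 2π × 0.403 = 145°
tan(βl) = tan(145°) = -0.698
Z_in = Z_0·(Z_L + jZ_0·tanβl)/(Z_0 + jZ_L·tanβl)
     = 100·(120 − j69.8)/(100 − j83.8)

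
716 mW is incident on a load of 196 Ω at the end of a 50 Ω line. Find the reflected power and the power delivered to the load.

P_reflected ≈ 252 mW; P_delivered ≈ 464 mW

Γ = (196 − 50)/(196 + 50) = 0.593
|Γ|² = 0.352
P_refl = |Γ|²·P_inc = 252 mW, P_del = (1 − |Γ|²)·P_inc = 464 mW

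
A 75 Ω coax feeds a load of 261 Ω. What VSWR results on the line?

For a purely resistive load, VSWR = R_L/Z_0 or Z_0/R_L (whichever > 1) = 261/75

VSWR ≈ 3.48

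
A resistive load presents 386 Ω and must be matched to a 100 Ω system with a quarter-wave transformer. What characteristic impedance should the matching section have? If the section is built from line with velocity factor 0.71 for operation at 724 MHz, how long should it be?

Z_qwt = √(Z_0·R_L) = √(100 × 386) = √38600
λ = 0.71·c/f = 0.294 m, so l = λ/4 = 0.0735 m

Z_qwt ≈ 196 Ω; length ≈ 7.35 cm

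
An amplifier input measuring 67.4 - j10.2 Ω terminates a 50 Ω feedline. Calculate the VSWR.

Γ = (Z_L − Z_0)/(Z_L + Z_0) = (17.4 − j10.2)/(117.4 − j10.2)
|Γ| = 20.2/118 = 0.171
VSWR = (1 + |Γ|)/(1 − |Γ|) = 1.17/0.829

VSWR ≈ 1.41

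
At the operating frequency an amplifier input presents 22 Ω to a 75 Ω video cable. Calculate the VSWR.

VSWR ≈ 3.41

For a purely resistive load, VSWR = R_L/Z_0 or Z_0/R_L (whichever > 1) = 75/22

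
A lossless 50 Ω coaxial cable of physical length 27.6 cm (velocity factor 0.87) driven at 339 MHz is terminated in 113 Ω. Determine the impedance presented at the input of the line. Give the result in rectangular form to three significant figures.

Z_in ≈ 32.5 + j28.9 Ω

λ = v/f = 0.87·c / 339 MHz = 0.77 m
βl = 2π·l/λ = 2π × 0.358 = 129°
tan(βl) = tan(129°) = -1.23
Z_in = Z_0·(Z_L + jZ_0·tanβl)/(Z_0 + jZ_L·tanβl)
     = 50·(113 − j61.6)/(50 − j139)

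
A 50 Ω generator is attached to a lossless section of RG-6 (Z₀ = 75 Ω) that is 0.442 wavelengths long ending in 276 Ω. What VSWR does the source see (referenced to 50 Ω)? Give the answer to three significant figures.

VSWR ≈ 5.15

βl = 2π × 0.442 = 159°
tan(βl) = -0.381
Z_in = Z_0·(Z_L + jZ_0·tanβl)/(Z_0 + jZ_L·tanβl) = 106 + j121 Ω
Γ_s = (Z_in − Z_s)/(Z_in + Z_s) = (56.4 + j121)/(156 + j121), |Γ_s| = 0.675
VSWR = (1 + |Γ_s|)/(1 − |Γ_s|)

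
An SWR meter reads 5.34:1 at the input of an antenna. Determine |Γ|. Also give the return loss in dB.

|Γ| ≈ 0.685; return loss ≈ 3.29 dB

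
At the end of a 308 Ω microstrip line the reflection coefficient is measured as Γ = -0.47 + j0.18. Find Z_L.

Z_L ≈ 105 + j50.6 Ω

Z_L = Z_0·(1 + Γ)/(1 − Γ) = 308·(0.53 + j0.18)/(1.47 − j0.18)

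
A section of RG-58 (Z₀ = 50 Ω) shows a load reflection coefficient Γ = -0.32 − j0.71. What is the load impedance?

Z_L ≈ 8.76 − j31.6 Ω

Z_L = Z_0·(1 + Γ)/(1 − Γ) = 50·(0.68 − j0.71)/(1.32 + j0.71)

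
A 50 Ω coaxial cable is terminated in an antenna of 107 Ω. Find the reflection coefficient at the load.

Γ = (Z_L − Z_0)/(Z_L + Z_0) = (107 − 50)/(107 + 50) = 57/157

Γ = 0.363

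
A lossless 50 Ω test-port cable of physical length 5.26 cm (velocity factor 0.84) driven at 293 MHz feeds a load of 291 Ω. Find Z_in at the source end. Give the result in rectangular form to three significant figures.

λ = v/f = 0.84·c / 293 MHz = 0.86 m
βl = 2π·l/λ = 2π × 0.0612 = 22°
tan(βl) = tan(22°) = 0.404
Z_in = Z_0·(Z_L + jZ_0·tanβl)/(Z_0 + jZ_L·tanβl)
     = 50·(291 + j20.2)/(50 + j118)

Z_in ≈ 51.8 − j102 Ω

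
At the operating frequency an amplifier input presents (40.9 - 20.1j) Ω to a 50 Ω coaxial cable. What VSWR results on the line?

VSWR ≈ 1.62

Γ = (Z_L − Z_0)/(Z_L + Z_0) = (-9.1 − j20.1)/(90.9 − j20.1)
|Γ| = 22.1/93.1 = 0.237
VSWR = (1 + |Γ|)/(1 − |Γ|) = 1.24/0.763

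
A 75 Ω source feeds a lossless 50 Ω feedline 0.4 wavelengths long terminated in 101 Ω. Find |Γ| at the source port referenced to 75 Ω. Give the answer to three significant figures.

βl = 2π × 0.4 = 144°
tan(βl) = -0.727
Z_in = Z_0·(Z_L + jZ_0·tanβl)/(Z_0 + jZ_L·tanβl) = 48.9 + j35.5 Ω
Γ_s = (Z_in − Z_s)/(Z_in + Z_s) = (-26.1 + j35.5)/(124 + j35.5), |Γ_s| = 0.342

|Γ| ≈ 0.342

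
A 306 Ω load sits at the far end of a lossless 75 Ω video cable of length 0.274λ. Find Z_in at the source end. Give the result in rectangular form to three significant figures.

Z_in ≈ 18.8 + j10.7 Ω

βl = 2π × 0.274 = 98.6°
tan(βl) = tan(98.6°) = -6.58
Z_in = Z_0·(Z_L + jZ_0·tanβl)/(Z_0 + jZ_L·tanβl)
     = 75·(306 − j494)/(75 − j2010)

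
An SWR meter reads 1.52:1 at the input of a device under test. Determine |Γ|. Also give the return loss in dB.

|Γ| ≈ 0.206; return loss ≈ 13.7 dB

|Γ| = (S − 1)/(S + 1) = (1.52 − 1)/(1.52 + 1) = 0.52/2.52
RL = −20·log₁₀|Γ| = −20·log₁₀(0.206)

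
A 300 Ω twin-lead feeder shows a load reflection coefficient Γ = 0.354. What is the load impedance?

Z_L = Z_0·(1 + Γ)/(1 − Γ) = 300·(1.35)/(0.646)

Z_L ≈ 629 Ω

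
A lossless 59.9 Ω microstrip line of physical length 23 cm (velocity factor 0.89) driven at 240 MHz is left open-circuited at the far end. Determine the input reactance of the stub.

λ = v/f = 0.89·c / 240 MHz = 1.11 m
βl = 2π·l/λ = 2π × 0.207 = 74.4°
tan(βl) = 3.59
For an open-circuited stub, Z_in = −jZ_0·cot(βl) = −jZ_0/tan(βl)

X_in ≈ -16.7 Ω (capacitive)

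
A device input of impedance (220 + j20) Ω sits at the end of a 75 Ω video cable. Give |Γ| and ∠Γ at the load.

Γ ≈ 0.495 ∠ 3.97°

Γ = (Z_L − Z_0)/(Z_L + Z_0) = (145 + j20)/(295 + j20)
|Γ| = 146/296 = 0.495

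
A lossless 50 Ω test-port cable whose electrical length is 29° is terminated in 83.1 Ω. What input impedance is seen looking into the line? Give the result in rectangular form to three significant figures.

tan(βl) = tan(29°) = 0.554
Z_in = Z_0·(Z_L + jZ_0·tanβl)/(Z_0 + jZ_L·tanβl)
     = 50·(83.1 + j27.7)/(50 + j46.1)

Z_in ≈ 58.8 − j26.4 Ω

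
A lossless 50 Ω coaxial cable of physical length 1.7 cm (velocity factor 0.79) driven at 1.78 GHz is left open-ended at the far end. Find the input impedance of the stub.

Z_in ≈ −j48.3 Ω

λ = v/f = 0.79·c / 1.78 GHz = 0.133 m
βl = 2π·l/λ = 2π × 0.128 = 46°
tan(βl) = 1.03
For an open-ended stub, Z_in = −jZ_0·cot(βl) = −jZ_0/tan(βl)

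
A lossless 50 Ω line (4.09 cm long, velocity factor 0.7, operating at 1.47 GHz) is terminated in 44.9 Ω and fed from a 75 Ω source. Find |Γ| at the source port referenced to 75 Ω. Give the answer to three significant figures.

|Γ| ≈ 0.155

λ = v/f = 0.7·c / 1.47 GHz = 0.143 m
βl = 2π·l/λ = 2π × 0.286 = 103°
tan(βl) = -4.31
Z_in = Z_0·(Z_L + jZ_0·tanβl)/(Z_0 + jZ_L·tanβl) = 55 − j2.61 Ω
Γ_s = (Z_in − Z_s)/(Z_in + Z_s) = (-20 − j2.61)/(130 − j2.61), |Γ_s| = 0.155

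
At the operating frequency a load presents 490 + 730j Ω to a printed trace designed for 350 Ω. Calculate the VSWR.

Γ = (Z_L − Z_0)/(Z_L + Z_0) = (140 + j730)/(840 + j730)
|Γ| = 743/1110 = 0.668
VSWR = (1 + |Γ|)/(1 − |Γ|) = 1.67/0.332

VSWR ≈ 5.02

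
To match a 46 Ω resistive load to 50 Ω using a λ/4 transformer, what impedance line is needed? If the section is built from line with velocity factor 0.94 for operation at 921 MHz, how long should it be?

Z_qwt ≈ 48 Ω; length ≈ 7.65 cm

Z_qwt = √(Z_0·R_L) = √(50 × 46) = √2300
λ = 0.94·c/f = 0.306 m, so l = λ/4 = 0.0765 m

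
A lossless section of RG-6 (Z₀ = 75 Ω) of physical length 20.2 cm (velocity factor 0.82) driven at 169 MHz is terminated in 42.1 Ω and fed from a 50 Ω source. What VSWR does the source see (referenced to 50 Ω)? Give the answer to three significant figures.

λ = v/f = 0.82·c / 169 MHz = 1.46 m
βl = 2π·l/λ = 2π × 0.139 = 50°
tan(βl) = 1.19
Z_in = Z_0·(Z_L + jZ_0·tanβl)/(Z_0 + jZ_L·tanβl) = 70.3 + j42.3 Ω
Γ_s = (Z_in − Z_s)/(Z_in + Z_s) = (20.3 + j42.3)/(120 + j42.3), |Γ_s| = 0.368
VSWR = (1 + |Γ_s|)/(1 − |Γ_s|)

VSWR ≈ 2.16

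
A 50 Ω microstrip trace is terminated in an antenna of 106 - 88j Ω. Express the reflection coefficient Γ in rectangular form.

Γ = (Z_L − Z_0)/(Z_L + Z_0) = (56 − j88)/(156 − j88)

Γ ≈ 0.514 − j0.274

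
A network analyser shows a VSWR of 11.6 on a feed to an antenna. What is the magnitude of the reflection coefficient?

|Γ| ≈ 0.841

|Γ| = (S − 1)/(S + 1) = (11.6 − 1)/(11.6 + 1) = 10.6/12.6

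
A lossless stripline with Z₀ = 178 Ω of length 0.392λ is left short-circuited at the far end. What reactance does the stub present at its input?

X_in ≈ -144 Ω (capacitive)

βl = 2π × 0.392 = 141°
tan(βl) = -0.806
For a short-circuited stub, Z_in = jZ_0·tan(βl)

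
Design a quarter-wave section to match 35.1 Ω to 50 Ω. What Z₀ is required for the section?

Z_qwt ≈ 41.9 Ω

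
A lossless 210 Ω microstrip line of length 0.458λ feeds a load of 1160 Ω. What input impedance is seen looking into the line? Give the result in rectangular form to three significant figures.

Z_in ≈ 386 + j519 Ω

βl = 2π × 0.458 = 165°
tan(βl) = tan(165°) = -0.27
Z_in = Z_0·(Z_L + jZ_0·tanβl)/(Z_0 + jZ_L·tanβl)
     = 210·(1160 − j56.7)/(210 − j313)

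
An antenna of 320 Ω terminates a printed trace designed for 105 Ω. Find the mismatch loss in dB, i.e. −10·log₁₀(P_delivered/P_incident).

mismatch loss ≈ 1.28 dB

Γ = (320 − 105)/(320 + 105) = 0.506
|Γ|² = 0.256, so P_del/P_inc = 1 − |Γ|² = 0.744
ML = −10·log₁₀(1 − |Γ|²)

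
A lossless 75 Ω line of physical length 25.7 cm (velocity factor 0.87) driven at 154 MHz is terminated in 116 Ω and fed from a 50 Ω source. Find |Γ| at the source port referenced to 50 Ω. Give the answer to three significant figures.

λ = v/f = 0.87·c / 154 MHz = 1.69 m
βl = 2π·l/λ = 2π × 0.152 = 54.6°
tan(βl) = 1.41
Z_in = Z_0·(Z_L + jZ_0·tanβl)/(Z_0 + jZ_L·tanβl) = 60.3 − j25.6 Ω
Γ_s = (Z_in − Z_s)/(Z_in + Z_s) = (10.3 − j25.6)/(110 − j25.6), |Γ_s| = 0.244

|Γ| ≈ 0.244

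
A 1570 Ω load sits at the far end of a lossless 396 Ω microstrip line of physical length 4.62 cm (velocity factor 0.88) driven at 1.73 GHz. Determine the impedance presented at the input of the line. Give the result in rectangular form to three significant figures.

λ = v/f = 0.88·c / 1.73 GHz = 0.153 m
βl = 2π·l/λ = 2π × 0.303 = 109°
tan(βl) = tan(109°) = -2.91
Z_in = Z_0·(Z_L + jZ_0·tanβl)/(Z_0 + jZ_L·tanβl)
     = 396·(1570 − j1150)/(396 − j4560)

Z_in ≈ 111 + j127 Ω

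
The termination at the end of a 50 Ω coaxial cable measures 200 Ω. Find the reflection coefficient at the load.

Γ = 0.6

Γ = (Z_L − Z_0)/(Z_L + Z_0) = (200 − 50)/(200 + 50) = 150/250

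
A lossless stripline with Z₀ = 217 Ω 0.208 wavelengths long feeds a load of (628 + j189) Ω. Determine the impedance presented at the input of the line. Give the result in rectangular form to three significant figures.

Z_in ≈ 77.1 − j74.6 Ω

βl = 2π × 0.208 = 74.9°
tan(βl) = tan(74.9°) = 3.7
Z_in = Z_0·(Z_L + jZ_0·tanβl)/(Z_0 + jZ_L·tanβl)
     = 217·(628 + j992)/(-482 + j2320)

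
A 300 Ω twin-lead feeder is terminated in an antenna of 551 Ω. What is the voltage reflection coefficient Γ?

Γ = 0.295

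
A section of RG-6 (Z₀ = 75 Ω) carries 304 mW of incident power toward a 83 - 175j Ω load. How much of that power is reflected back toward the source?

|Γ| = |(8 − j175)/(158 − j175)| = 0.743
|Γ|² = 0.552
P_refl = |Γ|²·P_inc = 168 mW, P_del = (1 − |Γ|²)·P_inc = 136 mW

P_reflected ≈ 168 mW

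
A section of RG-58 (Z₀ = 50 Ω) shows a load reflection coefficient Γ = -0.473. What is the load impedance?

Z_L = Z_0·(1 + Γ)/(1 − Γ) = 50·(0.527)/(1.47)

Z_L ≈ 17.9 Ω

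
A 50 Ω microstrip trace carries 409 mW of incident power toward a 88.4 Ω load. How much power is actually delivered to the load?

P_delivered ≈ 378 mW

Γ = (88.4 − 50)/(88.4 + 50) = 0.277
|Γ|² = 0.077
P_refl = |Γ|²·P_inc = 31.5 mW, P_del = (1 − |Γ|²)·P_inc = 378 mW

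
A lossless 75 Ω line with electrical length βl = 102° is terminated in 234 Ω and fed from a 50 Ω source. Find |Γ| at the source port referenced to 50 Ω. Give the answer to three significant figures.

|Γ| ≈ 0.377

tan(βl) = -4.7
Z_in = Z_0·(Z_L + jZ_0·tanβl)/(Z_0 + jZ_L·tanβl) = 25 + j14.2 Ω
Γ_s = (Z_in − Z_s)/(Z_in + Z_s) = (-25 + j14.2)/(75 + j14.2), |Γ_s| = 0.377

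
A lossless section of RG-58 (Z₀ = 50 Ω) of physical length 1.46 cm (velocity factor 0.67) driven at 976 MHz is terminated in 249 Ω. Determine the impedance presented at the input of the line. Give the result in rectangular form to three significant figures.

Z_in ≈ 46 − j85.4 Ω

λ = v/f = 0.67·c / 976 MHz = 0.206 m
βl = 2π·l/λ = 2π × 0.0709 = 25.5°
tan(βl) = tan(25.5°) = 0.477
Z_in = Z_0·(Z_L + jZ_0·tanβl)/(Z_0 + jZ_L·tanβl)
     = 50·(249 + j23.9)/(50 + j119)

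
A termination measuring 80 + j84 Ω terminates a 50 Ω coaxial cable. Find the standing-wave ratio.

Γ = (Z_L − Z_0)/(Z_L + Z_0) = (30 + j84)/(130 + j84)
|Γ| = 89.2/155 = 0.576
VSWR = (1 + |Γ|)/(1 − |Γ|) = 1.58/0.424

VSWR ≈ 3.72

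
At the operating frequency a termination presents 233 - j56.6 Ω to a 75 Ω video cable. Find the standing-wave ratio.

Γ = (Z_L − Z_0)/(Z_L + Z_0) = (158 − j56.6)/(308 − j56.6)
|Γ| = 168/313 = 0.536
VSWR = (1 + |Γ|)/(1 − |Γ|) = 1.54/0.464

VSWR ≈ 3.31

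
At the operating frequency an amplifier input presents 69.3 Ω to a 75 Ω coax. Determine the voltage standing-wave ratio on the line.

Γ = (69.3 − 75)/(69.3 + 75) = -0.0395
VSWR = (1 + 0.0395)/(1 − 0.0395)

VSWR ≈ 1.08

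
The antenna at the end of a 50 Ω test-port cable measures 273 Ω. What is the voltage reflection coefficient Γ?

Γ = (Z_L − Z_0)/(Z_L + Z_0) = (273 − 50)/(273 + 50) = 223/323

Γ = 0.69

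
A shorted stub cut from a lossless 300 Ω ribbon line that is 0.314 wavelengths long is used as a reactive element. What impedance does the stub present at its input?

Z_in ≈ −j705 Ω

βl = 2π × 0.314 = 113°
tan(βl) = -2.35
For a shorted stub, Z_in = jZ_0·tan(βl)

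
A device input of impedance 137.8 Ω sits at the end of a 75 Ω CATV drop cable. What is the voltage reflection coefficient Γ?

Γ = (Z_L − Z_0)/(Z_L + Z_0) = (137.8 − 75)/(137.8 + 75) = 62.8/212.8

Γ = 0.295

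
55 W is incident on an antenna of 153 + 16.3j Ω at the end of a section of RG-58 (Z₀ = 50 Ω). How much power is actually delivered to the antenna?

P_delivered ≈ 40.6 W

|Γ| = |(103 + j16.3)/(203 + j16.3)| = 0.512
|Γ|² = 0.262
P_refl = |Γ|²·P_inc = 14.4 W, P_del = (1 − |Γ|²)·P_inc = 40.6 W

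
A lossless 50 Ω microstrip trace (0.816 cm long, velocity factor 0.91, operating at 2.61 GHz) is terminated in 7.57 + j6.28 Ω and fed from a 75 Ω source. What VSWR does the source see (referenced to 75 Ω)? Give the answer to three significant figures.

VSWR ≈ 8.21

λ = v/f = 0.91·c / 2.61 GHz = 0.105 m
βl = 2π·l/λ = 2π × 0.078 = 28.1°
tan(βl) = 0.534
Z_in = Z_0·(Z_L + jZ_0·tanβl)/(Z_0 + jZ_L·tanβl) = 11.1 + j34.4 Ω
Γ_s = (Z_in − Z_s)/(Z_in + Z_s) = (-63.9 + j34.4)/(86.1 + j34.4), |Γ_s| = 0.783
VSWR = (1 + |Γ_s|)/(1 − |Γ_s|)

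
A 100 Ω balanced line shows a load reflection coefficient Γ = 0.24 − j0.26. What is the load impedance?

Z_L = Z_0·(1 + Γ)/(1 − Γ) = 100·(1.24 − j0.26)/(0.76 + j0.26)

Z_L ≈ 136 − j80.6 Ω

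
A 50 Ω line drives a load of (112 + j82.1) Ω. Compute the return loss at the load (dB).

RL ≈ 4.94 dB

Γ = (62 + j82.1)/(162 + j82.1), |Γ| = 0.566
RL = −20·log₁₀|Γ| = −20·log₁₀(0.566)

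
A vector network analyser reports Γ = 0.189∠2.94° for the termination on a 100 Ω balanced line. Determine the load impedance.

Z_L = Z_0·(1 + Γ)/(1 − Γ) = 100·(1.19 + j0.00969)/(0.811 − j0.00969)

Z_L ≈ 146 + j2.95 Ω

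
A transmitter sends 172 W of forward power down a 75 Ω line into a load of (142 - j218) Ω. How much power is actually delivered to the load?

|Γ| = |(67 − j218)/(217 − j218)| = 0.741
|Γ|² = 0.55
P_refl = |Γ|²·P_inc = 94.6 W, P_del = (1 − |Γ|²)·P_inc = 77.4 W

P_delivered ≈ 77.4 W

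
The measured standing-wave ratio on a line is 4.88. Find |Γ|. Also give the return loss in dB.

|Γ| ≈ 0.66; return loss ≈ 3.61 dB

|Γ| = (S − 1)/(S + 1) = (4.88 − 1)/(4.88 + 1) = 3.88/5.88
RL = −20·log₁₀|Γ| = −20·log₁₀(0.66)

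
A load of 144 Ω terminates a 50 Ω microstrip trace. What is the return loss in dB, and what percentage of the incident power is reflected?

Γ = (144 − 50)/(144 + 50) = 0.485
RL = −20·log₁₀(0.485) = 6.29 dB
P_refl/P_inc = |Γ|² = 0.235

RL ≈ 6.29 dB; 23.5% of incident power reflected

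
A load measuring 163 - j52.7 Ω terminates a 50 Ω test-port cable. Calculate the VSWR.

Γ = (Z_L − Z_0)/(Z_L + Z_0) = (113 − j52.7)/(213 − j52.7)
|Γ| = 125/219 = 0.568
VSWR = (1 + |Γ|)/(1 − |Γ|) = 1.57/0.432

VSWR ≈ 3.63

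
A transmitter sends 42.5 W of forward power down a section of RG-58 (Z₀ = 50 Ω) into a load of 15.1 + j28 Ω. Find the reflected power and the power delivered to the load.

|Γ| = |(-34.9 + j28)/(65.1 + j28)| = 0.631
|Γ|² = 0.399
P_refl = |Γ|²·P_inc = 16.9 W, P_del = (1 − |Γ|²)·P_inc = 25.6 W

P_reflected ≈ 16.9 W; P_delivered ≈ 25.6 W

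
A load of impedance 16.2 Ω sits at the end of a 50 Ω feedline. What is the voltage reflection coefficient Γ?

Γ = -0.511

Γ = (Z_L − Z_0)/(Z_L + Z_0) = (16.2 − 50)/(16.2 + 50) = -33.8/66.2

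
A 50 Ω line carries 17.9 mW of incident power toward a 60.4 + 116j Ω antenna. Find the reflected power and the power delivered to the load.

|Γ| = |(10.4 + j116)/(110.4 + j116)| = 0.727
|Γ|² = 0.529
P_refl = |Γ|²·P_inc = 9.47 mW, P_del = (1 − |Γ|²)·P_inc = 8.43 mW

P_reflected ≈ 9.47 mW; P_delivered ≈ 8.43 mW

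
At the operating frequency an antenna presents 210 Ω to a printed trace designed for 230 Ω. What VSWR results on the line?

VSWR ≈ 1.1

Γ = (210 − 230)/(210 + 230) = -0.0455
VSWR = (1 + 0.0455)/(1 − 0.0455)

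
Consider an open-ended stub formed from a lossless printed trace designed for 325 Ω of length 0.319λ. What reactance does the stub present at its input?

X_in ≈ 150 Ω (inductive)

βl = 2π × 0.319 = 115°
tan(βl) = -2.16
For an open-ended stub, Z_in = −jZ_0·cot(βl) = −jZ_0/tan(βl)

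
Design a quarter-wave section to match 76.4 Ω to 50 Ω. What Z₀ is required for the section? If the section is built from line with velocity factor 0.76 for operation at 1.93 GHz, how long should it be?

Z_qwt ≈ 61.8 Ω; length ≈ 2.95 cm

Z_qwt = √(Z_0·R_L) = √(50 × 76.4) = √3820
λ = 0.76·c/f = 0.118 m, so l = λ/4 = 0.0295 m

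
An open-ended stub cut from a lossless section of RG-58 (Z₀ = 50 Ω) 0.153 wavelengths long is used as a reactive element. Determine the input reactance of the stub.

X_in ≈ -34.9 Ω (capacitive)

βl = 2π × 0.153 = 55.1°
tan(βl) = 1.43
For an open-ended stub, Z_in = −jZ_0·cot(βl) = −jZ_0/tan(βl)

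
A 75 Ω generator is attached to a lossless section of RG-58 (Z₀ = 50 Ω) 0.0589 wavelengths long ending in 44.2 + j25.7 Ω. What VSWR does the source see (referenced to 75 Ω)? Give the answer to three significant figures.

βl = 2π × 0.0589 = 21.2°
tan(βl) = 0.388
Z_in = Z_0·(Z_L + jZ_0·tanβl)/(Z_0 + jZ_L·tanβl) = 67 + j27.6 Ω
Γ_s = (Z_in − Z_s)/(Z_in + Z_s) = (-7.96 + j27.6)/(142 + j27.6), |Γ_s| = 0.199
VSWR = (1 + |Γ_s|)/(1 − |Γ_s|)

VSWR ≈ 1.5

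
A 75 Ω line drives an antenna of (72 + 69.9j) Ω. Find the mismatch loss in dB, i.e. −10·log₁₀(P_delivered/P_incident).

mismatch loss ≈ 0.887 dB

Γ = (-3 + j69.9)/(147 + j69.9), |Γ| = 0.43
|Γ|² = 0.185, so P_del/P_inc = 1 − |Γ|² = 0.815
ML = −10·log₁₀(1 − |Γ|²)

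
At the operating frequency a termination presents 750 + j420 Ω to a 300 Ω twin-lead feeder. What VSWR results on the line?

Γ = (Z_L − Z_0)/(Z_L + Z_0) = (450 + j420)/(1050 + j420)
|Γ| = 616/1130 = 0.544
VSWR = (1 + |Γ|)/(1 − |Γ|) = 1.54/0.456

VSWR ≈ 3.39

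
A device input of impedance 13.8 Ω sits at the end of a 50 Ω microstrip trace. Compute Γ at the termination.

Γ = (Z_L − Z_0)/(Z_L + Z_0) = (13.8 − 50)/(13.8 + 50) = -36.2/63.8

Γ = -0.567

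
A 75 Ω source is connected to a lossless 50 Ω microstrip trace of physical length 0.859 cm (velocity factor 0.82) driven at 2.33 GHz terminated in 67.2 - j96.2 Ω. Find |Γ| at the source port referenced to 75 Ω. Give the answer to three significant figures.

|Γ| ≈ 0.685

λ = v/f = 0.82·c / 2.33 GHz = 0.106 m
βl = 2π·l/λ = 2π × 0.0814 = 29.3°
tan(βl) = 0.561
Z_in = Z_0·(Z_L + jZ_0·tanβl)/(Z_0 + jZ_L·tanβl) = 18.1 − j39.3 Ω
Γ_s = (Z_in − Z_s)/(Z_in + Z_s) = (-56.9 − j39.3)/(93.1 − j39.3), |Γ_s| = 0.685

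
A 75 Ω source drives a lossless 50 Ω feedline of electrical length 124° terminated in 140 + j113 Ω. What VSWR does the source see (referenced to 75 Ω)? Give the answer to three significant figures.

tan(βl) = -1.48
Z_in = Z_0·(Z_L + jZ_0·tanβl)/(Z_0 + jZ_L·tanβl) = 12.4 + j20.7 Ω
Γ_s = (Z_in − Z_s)/(Z_in + Z_s) = (-62.6 + j20.7)/(87.4 + j20.7), |Γ_s| = 0.735
VSWR = (1 + |Γ_s|)/(1 − |Γ_s|)

VSWR ≈ 6.53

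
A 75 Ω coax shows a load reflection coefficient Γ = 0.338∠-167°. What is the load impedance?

Z_L = Z_0·(1 + Γ)/(1 − Γ) = 75·(0.671 − j0.076)/(1.33 + j0.076)

Z_L ≈ 37.5 − j6.43 Ω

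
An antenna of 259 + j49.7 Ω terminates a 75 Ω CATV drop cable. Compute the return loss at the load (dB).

RL ≈ 4.97 dB

Γ = (184 + j49.7)/(334 + j49.7), |Γ| = 0.564
RL = −20·log₁₀|Γ| = −20·log₁₀(0.564)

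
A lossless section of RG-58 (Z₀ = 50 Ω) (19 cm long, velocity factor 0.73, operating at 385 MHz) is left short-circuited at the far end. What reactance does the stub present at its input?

X_in ≈ -85.7 Ω (capacitive)

λ = v/f = 0.73·c / 385 MHz = 0.569 m
βl = 2π·l/λ = 2π × 0.334 = 120°
tan(βl) = -1.71
For a short-circuited stub, Z_in = jZ_0·tan(βl)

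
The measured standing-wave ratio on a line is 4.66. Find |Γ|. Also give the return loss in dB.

|Γ| ≈ 0.647; return loss ≈ 3.79 dB

|Γ| = (S − 1)/(S + 1) = (4.66 − 1)/(4.66 + 1) = 3.66/5.66
RL = −20·log₁₀|Γ| = −20·log₁₀(0.647)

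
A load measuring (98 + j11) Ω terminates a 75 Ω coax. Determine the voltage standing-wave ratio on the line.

Γ = (Z_L − Z_0)/(Z_L + Z_0) = (23 + j11)/(173 + j11)
|Γ| = 25.5/173 = 0.147
VSWR = (1 + |Γ|)/(1 − |Γ|) = 1.15/0.853

VSWR ≈ 1.34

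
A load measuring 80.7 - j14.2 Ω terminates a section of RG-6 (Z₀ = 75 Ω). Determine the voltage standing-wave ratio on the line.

VSWR ≈ 1.22

Γ = (Z_L − Z_0)/(Z_L + Z_0) = (5.7 − j14.2)/(155.7 − j14.2)
|Γ| = 15.3/156 = 0.0979
VSWR = (1 + |Γ|)/(1 − |Γ|) = 1.1/0.902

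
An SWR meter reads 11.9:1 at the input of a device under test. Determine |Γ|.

|Γ| = (S − 1)/(S + 1) = (11.9 − 1)/(11.9 + 1) = 10.9/12.9

|Γ| ≈ 0.845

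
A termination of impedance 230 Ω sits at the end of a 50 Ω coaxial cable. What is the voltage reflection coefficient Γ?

Γ = (Z_L − Z_0)/(Z_L + Z_0) = (230 − 50)/(230 + 50) = 180/280

Γ = 0.643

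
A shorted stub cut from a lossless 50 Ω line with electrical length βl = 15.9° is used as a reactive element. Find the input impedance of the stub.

tan(βl) = 0.285
For a shorted stub, Z_in = jZ_0·tan(βl)

Z_in ≈ +j14.2 Ω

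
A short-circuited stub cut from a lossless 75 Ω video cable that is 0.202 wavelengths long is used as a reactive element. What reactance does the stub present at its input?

βl = 2π × 0.202 = 72.7°
tan(βl) = 3.21
For a short-circuited stub, Z_in = jZ_0·tan(βl)

X_in ≈ 241 Ω (inductive)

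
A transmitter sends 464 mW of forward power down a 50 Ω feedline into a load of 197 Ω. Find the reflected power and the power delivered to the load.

P_reflected ≈ 164 mW; P_delivered ≈ 300 mW

Γ = (197 − 50)/(197 + 50) = 0.595
|Γ|² = 0.354
P_refl = |Γ|²·P_inc = 164 mW, P_del = (1 − |Γ|²)·P_inc = 300 mW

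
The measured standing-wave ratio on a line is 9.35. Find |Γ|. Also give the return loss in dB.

|Γ| = (S − 1)/(S + 1) = (9.35 − 1)/(9.35 + 1) = 8.35/10.3
RL = −20·log₁₀|Γ| = −20·log₁₀(0.807)

|Γ| ≈ 0.807; return loss ≈ 1.87 dB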